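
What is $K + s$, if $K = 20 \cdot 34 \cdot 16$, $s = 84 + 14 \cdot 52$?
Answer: $11692$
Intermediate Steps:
$s = 812$ ($s = 84 + 728 = 812$)
$K = 10880$ ($K = 680 \cdot 16 = 10880$)
$K + s = 10880 + 812 = 11692$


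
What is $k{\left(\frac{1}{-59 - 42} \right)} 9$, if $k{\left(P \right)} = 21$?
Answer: $189$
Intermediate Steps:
$k{\left(\frac{1}{-59 - 42} \right)} 9 = 21 \cdot 9 = 189$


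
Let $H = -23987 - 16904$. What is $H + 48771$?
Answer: $7880$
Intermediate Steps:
$H = -40891$
$H + 48771 = -40891 + 48771 = 7880$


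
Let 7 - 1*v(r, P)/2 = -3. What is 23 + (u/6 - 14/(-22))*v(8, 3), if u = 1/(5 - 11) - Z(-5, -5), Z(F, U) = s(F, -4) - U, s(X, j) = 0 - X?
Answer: 182/99 ≈ 1.8384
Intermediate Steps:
v(r, P) = 20 (v(r, P) = 14 - 2*(-3) = 14 + 6 = 20)
s(X, j) = -X
Z(F, U) = -F - U
u = -61/6 (u = 1/(5 - 11) - (-1*(-5) - 1*(-5)) = 1/(-6) - (5 + 5) = -⅙ - 1*10 = -⅙ - 10 = -61/6 ≈ -10.167)
23 + (u/6 - 14/(-22))*v(8, 3) = 23 + (-61/6/6 - 14/(-22))*20 = 23 + (-61/6*⅙ - 14*(-1/22))*20 = 23 + (-61/36 + 7/11)*20 = 23 - 419/396*20 = 23 - 2095/99 = 182/99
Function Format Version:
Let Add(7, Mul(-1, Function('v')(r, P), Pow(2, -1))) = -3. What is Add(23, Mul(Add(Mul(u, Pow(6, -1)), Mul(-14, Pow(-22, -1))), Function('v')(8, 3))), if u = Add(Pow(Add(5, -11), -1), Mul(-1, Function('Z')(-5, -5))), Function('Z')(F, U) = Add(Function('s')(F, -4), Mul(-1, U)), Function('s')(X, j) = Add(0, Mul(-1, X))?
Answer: Rational(182, 99) ≈ 1.8384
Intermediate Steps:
Function('v')(r, P) = 20 (Function('v')(r, P) = Add(14, Mul(-2, -3)) = Add(14, 6) = 20)
Function('s')(X, j) = Mul(-1, X)
Function('Z')(F, U) = Add(Mul(-1, F), Mul(-1, U))
u = Rational(-61, 6) (u = Add(Pow(Add(5, -11), -1), Mul(-1, Add(Mul(-1, -5), Mul(-1, -5)))) = Add(Pow(-6, -1), Mul(-1, Add(5, 5))) = Add(Rational(-1, 6), Mul(-1, 10)) = Add(Rational(-1, 6), -10) = Rational(-61, 6) ≈ -10.167)
Add(23, Mul(Add(Mul(u, Pow(6, -1)), Mul(-14, Pow(-22, -1))), Function('v')(8, 3))) = Add(23, Mul(Add(Mul(Rational(-61, 6), Pow(6, -1)), Mul(-14, Pow(-22, -1))), 20)) = Add(23, Mul(Add(Mul(Rational(-61, 6), Rational(1, 6)), Mul(-14, Rational(-1, 22))), 20)) = Add(23, Mul(Add(Rational(-61, 36), Rational(7, 11)), 20)) = Add(23, Mul(Rational(-419, 396), 20)) = Add(23, Rational(-2095, 99)) = Rational(182, 99)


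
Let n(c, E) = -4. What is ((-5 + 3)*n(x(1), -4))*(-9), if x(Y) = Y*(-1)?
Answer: -72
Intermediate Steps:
x(Y) = -Y
((-5 + 3)*n(x(1), -4))*(-9) = ((-5 + 3)*(-4))*(-9) = -2*(-4)*(-9) = 8*(-9) = -72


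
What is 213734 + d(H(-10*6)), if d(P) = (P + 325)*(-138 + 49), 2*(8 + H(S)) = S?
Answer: 188191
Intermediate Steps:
H(S) = -8 + S/2
d(P) = -28925 - 89*P (d(P) = (325 + P)*(-89) = -28925 - 89*P)
213734 + d(H(-10*6)) = 213734 + (-28925 - 89*(-8 + (-10*6)/2)) = 213734 + (-28925 - 89*(-8 + (½)*(-60))) = 213734 + (-28925 - 89*(-8 - 30)) = 213734 + (-28925 - 89*(-38)) = 213734 + (-28925 + 3382) = 213734 - 25543 = 188191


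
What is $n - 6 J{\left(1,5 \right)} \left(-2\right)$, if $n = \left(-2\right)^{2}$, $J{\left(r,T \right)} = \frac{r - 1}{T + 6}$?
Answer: $4$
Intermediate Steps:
$J{\left(r,T \right)} = \frac{-1 + r}{6 + T}$
$n = 4$
$n - 6 J{\left(1,5 \right)} \left(-2\right) = 4 - 6 \frac{-1 + 1}{6 + 5} \left(-2\right) = 4 - 6 \cdot \frac{1}{11} \cdot 0 \left(-2\right) = 4 - 6 \cdot 0 \left(-2\right) = 4 - 0 = 4 + 0 = 4$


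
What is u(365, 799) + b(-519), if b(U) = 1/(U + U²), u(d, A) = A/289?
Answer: 12635591/4570314 ≈ 2.7647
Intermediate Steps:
u(d, A) = A/289 (u(d, A) = A*(1/289) = A/289)
u(365, 799) + b(-519) = (1/289)*799 + 1/((-519)*(1 - 519)) = 47/17 - 1/519/(-518) = 47/17 - 1/519*(-1/518) = 47/17 + 1/268842 = 12635591/4570314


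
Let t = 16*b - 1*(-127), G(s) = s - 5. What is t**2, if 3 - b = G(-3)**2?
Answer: 720801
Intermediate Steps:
G(s) = -5 + s
b = -61 (b = 3 - (-5 - 3)**2 = 3 - 1*(-8)**2 = 3 - 1*64 = 3 - 64 = -61)
t = -849 (t = 16*(-61) - 1*(-127) = -976 + 127 = -849)
t**2 = (-849)**2 = 720801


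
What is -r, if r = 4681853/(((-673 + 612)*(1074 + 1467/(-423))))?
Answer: 220047091/3069215 ≈ 71.695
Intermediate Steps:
r = -220047091/3069215 (r = 4681853/((-61*(1074 + 1467*(-1/423)))) = 4681853/((-61*(1074 - 163/47))) = 4681853/((-61*50315/47)) = 4681853/(-3069215/47) = 4681853*(-47/3069215) = -220047091/3069215 ≈ -71.695)
-r = -1*(-220047091/3069215) = 220047091/3069215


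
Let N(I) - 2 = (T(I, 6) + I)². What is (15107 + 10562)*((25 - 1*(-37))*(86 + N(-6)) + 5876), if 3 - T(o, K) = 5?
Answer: 392735700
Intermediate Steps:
T(o, K) = -2 (T(o, K) = 3 - 1*5 = 3 - 5 = -2)
N(I) = 2 + (-2 + I)²
(15107 + 10562)*((25 - 1*(-37))*(86 + N(-6)) + 5876) = (15107 + 10562)*((25 - 1*(-37))*(86 + (2 + (-2 - 6)²)) + 5876) = 25669*((25 + 37)*(86 + (2 + (-8)²)) + 5876) = 25669*(62*(86 + (2 + 64)) + 5876) = 25669*(62*(86 + 66) + 5876) = 25669*(62*152 + 5876) = 25669*(9424 + 5876) = 25669*15300 = 392735700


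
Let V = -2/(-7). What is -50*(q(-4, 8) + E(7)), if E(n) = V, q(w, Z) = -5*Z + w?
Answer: 15300/7 ≈ 2185.7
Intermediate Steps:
q(w, Z) = w - 5*Z
V = 2/7 (V = -2*(-⅐) = 2/7 ≈ 0.28571)
E(n) = 2/7
-50*(q(-4, 8) + E(7)) = -50*((-4 - 5*8) + 2/7) = -50*((-4 - 40) + 2/7) = -50*(-44 + 2/7) = -50*(-306/7) = 15300/7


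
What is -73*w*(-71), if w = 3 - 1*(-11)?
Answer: 72562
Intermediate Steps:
w = 14 (w = 3 + 11 = 14)
-73*w*(-71) = -73*14*(-71) = -1022*(-71) = 72562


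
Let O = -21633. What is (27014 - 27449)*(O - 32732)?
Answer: 23648775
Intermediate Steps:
(27014 - 27449)*(O - 32732) = (27014 - 27449)*(-21633 - 32732) = -435*(-54365) = 23648775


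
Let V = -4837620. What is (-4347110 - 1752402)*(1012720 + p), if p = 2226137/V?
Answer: -7470609561320442914/1209405 ≈ -6.1771e+12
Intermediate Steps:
p = -2226137/4837620 (p = 2226137/(-4837620) = 2226137*(-1/4837620) = -2226137/4837620 ≈ -0.46017)
(-4347110 - 1752402)*(1012720 + p) = (-4347110 - 1752402)*(1012720 - 2226137/4837620) = -6099512*4899152300263/4837620 = -7470609561320442914/1209405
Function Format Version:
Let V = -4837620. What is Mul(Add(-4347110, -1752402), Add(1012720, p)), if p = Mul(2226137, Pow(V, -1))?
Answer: Rational(-7470609561320442914, 1209405) ≈ -6.1771e+12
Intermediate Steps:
p = Rational(-2226137, 4837620) (p = Mul(2226137, Pow(-4837620, -1)) = Mul(2226137, Rational(-1, 4837620)) = Rational(-2226137, 4837620) ≈ -0.46017)
Mul(Add(-4347110, -1752402), Add(1012720, p)) = Mul(Add(-4347110, -1752402), Add(1012720, Rational(-2226137, 4837620))) = Mul(-6099512, Rational(4899152300263, 4837620)) = Rational(-7470609561320442914, 1209405)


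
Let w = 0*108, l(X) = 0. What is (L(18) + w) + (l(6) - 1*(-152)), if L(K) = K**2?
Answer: 476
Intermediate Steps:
w = 0
(L(18) + w) + (l(6) - 1*(-152)) = (18**2 + 0) + (0 - 1*(-152)) = (324 + 0) + (0 + 152) = 324 + 152 = 476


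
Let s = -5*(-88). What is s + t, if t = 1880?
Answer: 2320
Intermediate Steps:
s = 440
s + t = 440 + 1880 = 2320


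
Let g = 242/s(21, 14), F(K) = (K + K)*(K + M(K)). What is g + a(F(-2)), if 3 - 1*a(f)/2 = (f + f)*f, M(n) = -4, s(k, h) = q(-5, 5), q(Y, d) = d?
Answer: -11248/5 ≈ -2249.6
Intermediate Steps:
s(k, h) = 5
F(K) = 2*K*(-4 + K) (F(K) = (K + K)*(K - 4) = (2*K)*(-4 + K) = 2*K*(-4 + K))
a(f) = 6 - 4*f² (a(f) = 6 - 2*(f + f)*f = 6 - 2*2*f*f = 6 - 4*f²)
g = 242/5 ≈ 48.400
g + a(F(-2)) = 242/5 + (6 - 4*16*(-4 - 2)²) = 242/5 + (6 - 4*(2*(-2)*(-6))²) = 242/5 + (6 - 4*24²) = 242/5 + (6 - 4*576) = 242/5 + (6 - 2304) = 242/5 - 2298 = -11248/5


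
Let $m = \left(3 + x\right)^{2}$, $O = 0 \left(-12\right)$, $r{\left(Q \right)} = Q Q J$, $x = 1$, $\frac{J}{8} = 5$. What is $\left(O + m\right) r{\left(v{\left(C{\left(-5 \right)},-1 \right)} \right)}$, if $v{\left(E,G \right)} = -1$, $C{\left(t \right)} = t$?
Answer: $640$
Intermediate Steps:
$J = 40$ ($J = 8 \cdot 5 = 40$)
$r{\left(Q \right)} = 40 Q^{2}$ ($r{\left(Q \right)} = Q Q 40 = Q^{2} \cdot 40 = 40 Q^{2}$)
$O = 0$
$m = 16$ ($m = \left(3 + 1\right)^{2} = 4^{2} = 16$)
$\left(O + m\right) r{\left(v{\left(C{\left(-5 \right)},-1 \right)} \right)} = \left(0 + 16\right) 40 \left(-1\right)^{2} = 16 \cdot 40 \cdot 1 = 16 \cdot 40 = 640$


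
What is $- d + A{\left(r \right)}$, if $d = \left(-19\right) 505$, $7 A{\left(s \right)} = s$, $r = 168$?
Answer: $9619$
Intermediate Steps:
$A{\left(s \right)} = \frac{s}{7}$
$d = -9595$
$- d + A{\left(r \right)} = \left(-1\right) \left(-9595\right) + \frac{1}{7} \cdot 168 = 9595 + 24 = 9619$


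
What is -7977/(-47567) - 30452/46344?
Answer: -269706049/551111262 ≈ -0.48939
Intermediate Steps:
-7977/(-47567) - 30452/46344 = -7977*(-1/47567) - 30452*1/46344 = 7977/47567 - 7613/11586 = -269706049/551111262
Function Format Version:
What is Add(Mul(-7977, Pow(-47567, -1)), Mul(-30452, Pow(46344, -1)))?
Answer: Rational(-269706049, 551111262) ≈ -0.48939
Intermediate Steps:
Add(Mul(-7977, Pow(-47567, -1)), Mul(-30452, Pow(46344, -1))) = Add(Mul(-7977, Rational(-1, 47567)), Mul(-30452, Rational(1, 46344))) = Add(Rational(7977, 47567), Rational(-7613, 11586)) = Rational(-269706049, 551111262)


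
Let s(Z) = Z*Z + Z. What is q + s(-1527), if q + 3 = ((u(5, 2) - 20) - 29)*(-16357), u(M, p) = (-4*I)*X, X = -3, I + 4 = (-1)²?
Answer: 3720544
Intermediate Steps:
I = -3 (I = -4 + (-1)² = -4 + 1 = -3)
s(Z) = Z + Z² (s(Z) = Z² + Z = Z + Z²)
u(M, p) = -36 (u(M, p) = -4*(-3)*(-3) = 12*(-3) = -36)
q = 1390342 (q = -3 + ((-36 - 20) - 29)*(-16357) = -3 + (-56 - 29)*(-16357) = -3 - 85*(-16357) = -3 + 1390345 = 1390342)
q + s(-1527) = 1390342 - 1527*(1 - 1527) = 1390342 - 1527*(-1526) = 1390342 + 2330202 = 3720544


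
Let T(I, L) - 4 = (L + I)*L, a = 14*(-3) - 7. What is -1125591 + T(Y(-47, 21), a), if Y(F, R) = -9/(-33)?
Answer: -12355193/11 ≈ -1.1232e+6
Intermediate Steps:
Y(F, R) = 3/11 (Y(F, R) = -9*(-1/33) = 3/11)
a = -49 (a = -42 - 7 = -49)
T(I, L) = 4 + L*(I + L) (T(I, L) = 4 + (L + I)*L = 4 + (I + L)*L = 4 + L*(I + L))
-1125591 + T(Y(-47, 21), a) = -1125591 + (4 + (-49)² + (3/11)*(-49)) = -1125591 + (4 + 2401 - 147/11) = -1125591 + 26308/11 = -12355193/11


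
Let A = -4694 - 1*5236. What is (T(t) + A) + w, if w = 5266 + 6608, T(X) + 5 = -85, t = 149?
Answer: 1854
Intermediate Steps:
T(X) = -90 (T(X) = -5 - 85 = -90)
A = -9930 (A = -4694 - 5236 = -9930)
w = 11874
(T(t) + A) + w = (-90 - 9930) + 11874 = -10020 + 11874 = 1854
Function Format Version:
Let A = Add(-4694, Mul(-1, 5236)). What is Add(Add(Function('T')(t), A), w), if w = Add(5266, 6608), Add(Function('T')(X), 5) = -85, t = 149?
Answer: 1854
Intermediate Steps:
Function('T')(X) = -90 (Function('T')(X) = Add(-5, -85) = -90)
A = -9930 (A = Add(-4694, -5236) = -9930)
w = 11874
Add(Add(Function('T')(t), A), w) = Add(Add(-90, -9930), 11874) = Add(-10020, 11874) = 1854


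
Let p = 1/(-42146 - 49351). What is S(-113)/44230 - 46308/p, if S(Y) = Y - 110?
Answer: 187404415251257/44230 ≈ 4.2370e+9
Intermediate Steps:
S(Y) = -110 + Y
p = -1/91497 (p = 1/(-91497) = -1/91497 ≈ -1.0929e-5)
S(-113)/44230 - 46308/p = (-110 - 113)/44230 - 46308/(-1/91497) = -223*1/44230 - 46308*(-91497) = -223/44230 + 4237043076 = 187404415251257/44230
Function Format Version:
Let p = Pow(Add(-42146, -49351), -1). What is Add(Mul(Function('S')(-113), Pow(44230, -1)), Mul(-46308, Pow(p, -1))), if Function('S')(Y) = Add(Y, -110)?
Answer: Rational(187404415251257, 44230) ≈ 4.2370e+9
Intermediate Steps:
Function('S')(Y) = Add(-110, Y)
p = Rational(-1, 91497) (p = Pow(-91497, -1) = Rational(-1, 91497) ≈ -1.0929e-5)
Add(Mul(Function('S')(-113), Pow(44230, -1)), Mul(-46308, Pow(p, -1))) = Add(Mul(Add(-110, -113), Pow(44230, -1)), Mul(-46308, Pow(Rational(-1, 91497), -1))) = Add(Mul(-223, Rational(1, 44230)), Mul(-46308, -91497)) = Add(Rational(-223, 44230), 4237043076) = Rational(187404415251257, 44230)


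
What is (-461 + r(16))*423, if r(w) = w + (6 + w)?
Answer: -178929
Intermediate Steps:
r(w) = 6 + 2*w
(-461 + r(16))*423 = (-461 + (6 + 2*16))*423 = (-461 + (6 + 32))*423 = (-461 + 38)*423 = -423*423 = -178929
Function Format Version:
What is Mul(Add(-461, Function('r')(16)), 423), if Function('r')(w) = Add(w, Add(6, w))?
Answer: -178929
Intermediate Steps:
Function('r')(w) = Add(6, Mul(2, w))
Mul(Add(-461, Function('r')(16)), 423) = Mul(Add(-461, Add(6, Mul(2, 16))), 423) = Mul(Add(-461, Add(6, 32)), 423) = Mul(Add(-461, 38), 423) = Mul(-423, 423) = -178929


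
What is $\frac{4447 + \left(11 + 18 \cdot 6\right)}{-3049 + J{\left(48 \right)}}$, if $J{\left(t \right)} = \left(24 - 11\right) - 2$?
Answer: $- \frac{2283}{1519} \approx -1.503$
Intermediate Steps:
$J{\left(t \right)} = 11$ ($J{\left(t \right)} = 13 - 2 = 11$)
$\frac{4447 + \left(11 + 18 \cdot 6\right)}{-3049 + J{\left(48 \right)}} = \frac{4447 + \left(11 + 18 \cdot 6\right)}{-3049 + 11} = \frac{4447 + \left(11 + 108\right)}{-3038} = \left(4447 + 119\right) \left(- \frac{1}{3038}\right) = 4566 \left(- \frac{1}{3038}\right) = - \frac{2283}{1519}$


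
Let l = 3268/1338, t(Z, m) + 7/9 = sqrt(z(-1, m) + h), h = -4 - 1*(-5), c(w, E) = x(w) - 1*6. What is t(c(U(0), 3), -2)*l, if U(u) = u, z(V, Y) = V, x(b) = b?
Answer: -11438/6021 ≈ -1.8997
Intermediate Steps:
c(w, E) = -6 + w (c(w, E) = w - 1*6 = w - 6 = -6 + w)
h = 1 (h = -4 + 5 = 1)
t(Z, m) = -7/9 (t(Z, m) = -7/9 + sqrt(-1 + 1) = -7/9 + sqrt(0) = -7/9 + 0 = -7/9)
l = 1634/669 (l = 3268*(1/1338) = 1634/669 ≈ 2.4425)
t(c(U(0), 3), -2)*l = -7/9*1634/669 = -11438/6021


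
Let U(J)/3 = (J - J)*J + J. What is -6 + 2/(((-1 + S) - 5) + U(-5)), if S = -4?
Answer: -152/25 ≈ -6.0800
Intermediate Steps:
U(J) = 3*J (U(J) = 3*((J - J)*J + J) = 3*(0*J + J) = 3*(0 + J) = 3*J)
-6 + 2/(((-1 + S) - 5) + U(-5)) = -6 + 2/(((-1 - 4) - 5) + 3*(-5)) = -6 + 2/((-5 - 5) - 15) = -6 + 2/(-10 - 15) = -6 + 2/(-25) = -6 + 2*(-1/25) = -6 - 2/25 = -152/25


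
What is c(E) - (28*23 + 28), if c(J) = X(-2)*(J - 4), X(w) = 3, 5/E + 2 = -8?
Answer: -1371/2 ≈ -685.50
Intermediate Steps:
E = -½ (E = 5/(-2 - 8) = 5/(-10) = 5*(-⅒) = -½ ≈ -0.50000)
c(J) = -12 + 3*J (c(J) = 3*(J - 4) = 3*(-4 + J) = -12 + 3*J)
c(E) - (28*23 + 28) = (-12 + 3*(-½)) - (28*23 + 28) = (-12 - 3/2) - (644 + 28) = -27/2 - 1*672 = -27/2 - 672 = -1371/2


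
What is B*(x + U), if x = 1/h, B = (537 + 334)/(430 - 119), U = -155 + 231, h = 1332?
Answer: 88173943/414252 ≈ 212.85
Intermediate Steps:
U = 76
B = 871/311 ≈ 2.8006
x = 1/1332 ≈ 0.00075075
B*(x + U) = 871*(1/1332 + 76)/311 = (871/311)*(101233/1332) = 88173943/414252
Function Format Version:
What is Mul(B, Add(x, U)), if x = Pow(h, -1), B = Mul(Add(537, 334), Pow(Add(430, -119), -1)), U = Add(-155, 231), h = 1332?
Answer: Rational(88173943, 414252) ≈ 212.85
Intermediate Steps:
U = 76
B = Rational(871, 311) (B = Mul(871, Pow(311, -1)) = Mul(871, Rational(1, 311)) = Rational(871, 311) ≈ 2.8006)
x = Rational(1, 1332) (x = Pow(1332, -1) = Rational(1, 1332) ≈ 0.00075075)
Mul(B, Add(x, U)) = Mul(Rational(871, 311), Add(Rational(1, 1332), 76)) = Mul(Rational(871, 311), Rational(101233, 1332)) = Rational(88173943, 414252)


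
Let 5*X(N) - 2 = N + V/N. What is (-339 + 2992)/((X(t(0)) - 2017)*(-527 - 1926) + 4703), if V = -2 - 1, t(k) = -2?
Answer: 26530/49516681 ≈ 0.00053578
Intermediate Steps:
V = -3
X(N) = 2/5 - 3/(5*N) + N/5 (X(N) = 2/5 + (N - 3/N)/5 = 2/5 + (-3/(5*N) + N/5) = 2/5 - 3/(5*N) + N/5)
(-339 + 2992)/((X(t(0)) - 2017)*(-527 - 1926) + 4703) = (-339 + 2992)/(((1/5)*(-3 - 2*(2 - 2))/(-2) - 2017)*(-527 - 1926) + 4703) = 2653/(((1/5)*(-1/2)*(-3 - 2*0) - 2017)*(-2453) + 4703) = 2653/(((1/5)*(-1/2)*(-3 + 0) - 2017)*(-2453) + 4703) = 2653/(((1/5)*(-1/2)*(-3) - 2017)*(-2453) + 4703) = 2653/((3/10 - 2017)*(-2453) + 4703) = 2653/(-20167/10*(-2453) + 4703) = 2653/(49469651/10 + 4703) = 2653/(49516681/10) = 2653*(10/49516681) = 26530/49516681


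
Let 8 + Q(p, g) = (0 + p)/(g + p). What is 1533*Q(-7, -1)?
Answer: -87381/8 ≈ -10923.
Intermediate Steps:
Q(p, g) = -8 + p/(g + p) (Q(p, g) = -8 + (0 + p)/(g + p) = -8 + p/(g + p))
1533*Q(-7, -1) = 1533*((-8*(-1) - 7*(-7))/(-1 - 7)) = 1533*((8 + 49)/(-8)) = 1533*(-⅛*57) = 1533*(-57/8) = -87381/8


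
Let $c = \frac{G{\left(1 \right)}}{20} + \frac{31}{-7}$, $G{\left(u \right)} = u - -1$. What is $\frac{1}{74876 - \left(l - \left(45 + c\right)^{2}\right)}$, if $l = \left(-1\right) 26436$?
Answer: $\frac{4900}{504534209} \approx 9.7119 \cdot 10^{-6}$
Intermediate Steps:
$G{\left(u \right)} = 1 + u$ ($G{\left(u \right)} = u + 1 = 1 + u$)
$l = -26436$
$c = - \frac{303}{70}$ ($c = \frac{1 + 1}{20} + \frac{31}{-7} = 2 \cdot \frac{1}{20} + 31 \left(- \frac{1}{7}\right) = \frac{1}{10} - \frac{31}{7} = - \frac{303}{70} \approx -4.3286$)
$\frac{1}{74876 - \left(l - \left(45 + c\right)^{2}\right)} = \frac{1}{74876 + \left(\left(45 - \frac{303}{70}\right)^{2} - -26436\right)} = \frac{1}{74876 + \left(\left(\frac{2847}{70}\right)^{2} + 26436\right)} = \frac{1}{74876 + \left(\frac{8105409}{4900} + 26436\right)} = \frac{1}{74876 + \frac{137641809}{4900}} = \frac{1}{\frac{504534209}{4900}} = \frac{4900}{504534209}$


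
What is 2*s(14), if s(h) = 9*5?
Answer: 90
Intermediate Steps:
s(h) = 45
2*s(14) = 2*45 = 90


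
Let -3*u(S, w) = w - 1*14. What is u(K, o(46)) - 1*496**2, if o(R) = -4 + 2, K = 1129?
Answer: -738032/3 ≈ -2.4601e+5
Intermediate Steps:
o(R) = -2
u(S, w) = 14/3 - w/3 (u(S, w) = -(w - 1*14)/3 = -(w - 14)/3 = -(-14 + w)/3 = 14/3 - w/3)
u(K, o(46)) - 1*496**2 = (14/3 - 1/3*(-2)) - 1*496**2 = (14/3 + 2/3) - 1*246016 = 16/3 - 246016 = -738032/3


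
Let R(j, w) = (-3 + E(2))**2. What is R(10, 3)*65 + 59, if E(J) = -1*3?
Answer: 2399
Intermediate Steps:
E(J) = -3
R(j, w) = 36 (R(j, w) = (-3 - 3)**2 = (-6)**2 = 36)
R(10, 3)*65 + 59 = 36*65 + 59 = 2340 + 59 = 2399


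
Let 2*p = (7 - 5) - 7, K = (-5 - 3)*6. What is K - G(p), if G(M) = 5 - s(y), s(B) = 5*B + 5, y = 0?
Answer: -48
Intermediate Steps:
s(B) = 5 + 5*B
K = -48 (K = -8*6 = -48)
p = -5/2 (p = ((7 - 5) - 7)/2 = (2 - 7)/2 = (½)*(-5) = -5/2 ≈ -2.5000)
G(M) = 0 (G(M) = 5 - (5 + 5*0) = 5 - (5 + 0) = 5 - 1*5 = 5 - 5 = 0)
K - G(p) = -48 - 1*0 = -48 + 0 = -48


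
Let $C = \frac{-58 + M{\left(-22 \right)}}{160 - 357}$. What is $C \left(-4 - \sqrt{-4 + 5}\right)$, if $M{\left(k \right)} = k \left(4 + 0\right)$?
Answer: $- \frac{730}{197} \approx -3.7056$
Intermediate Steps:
$M{\left(k \right)} = 4 k$ ($M{\left(k \right)} = k 4 = 4 k$)
$C = \frac{146}{197}$ ($C = \frac{-58 + 4 \left(-22\right)}{160 - 357} = \frac{-58 - 88}{-197} = \left(-146\right) \left(- \frac{1}{197}\right) = \frac{146}{197} \approx 0.74112$)
$C \left(-4 - \sqrt{-4 + 5}\right) = \frac{146 \left(-4 - \sqrt{-4 + 5}\right)}{197} = \frac{146 \left(-4 - \sqrt{1}\right)}{197} = \frac{146 \left(-4 - 1\right)}{197} = \frac{146}{197} \left(-5\right) = - \frac{730}{197}$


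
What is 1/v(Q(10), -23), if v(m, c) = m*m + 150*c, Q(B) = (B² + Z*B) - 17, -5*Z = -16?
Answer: 1/9775 ≈ 0.00010230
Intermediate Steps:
Z = 16/5 (Z = -⅕*(-16) = 16/5 ≈ 3.2000)
Q(B) = -17 + B² + 16*B/5 (Q(B) = (B² + 16*B/5) - 17 = -17 + B² + 16*B/5)
v(m, c) = m² + 150*c
1/v(Q(10), -23) = 1/((-17 + 10² + (16/5)*10)² + 150*(-23)) = 1/((-17 + 100 + 32)² - 3450) = 1/(115² - 3450) = 1/(13225 - 3450) = 1/9775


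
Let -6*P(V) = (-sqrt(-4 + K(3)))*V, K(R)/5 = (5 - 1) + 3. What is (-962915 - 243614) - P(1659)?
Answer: -1206529 - 553*sqrt(31)/2 ≈ -1.2081e+6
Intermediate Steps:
K(R) = 35 (K(R) = 5*((5 - 1) + 3) = 5*(4 + 3) = 5*7 = 35)
P(V) = V*sqrt(31)/6 (P(V) = -(-sqrt(-4 + 35))*V/6 = -(-sqrt(31))*V/6 = -(-1)*V*sqrt(31)/6 = V*sqrt(31)/6)
(-962915 - 243614) - P(1659) = (-962915 - 243614) - 1659*sqrt(31)/6 = -1206529 - 553*sqrt(31)/2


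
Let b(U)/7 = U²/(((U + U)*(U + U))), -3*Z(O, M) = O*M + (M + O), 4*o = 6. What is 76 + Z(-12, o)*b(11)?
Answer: 741/8 ≈ 92.625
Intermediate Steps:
o = 3/2 (o = (¼)*6 = 3/2 ≈ 1.5000)
Z(O, M) = -M/3 - O/3 - M*O/3 (Z(O, M) = -(O*M + (M + O))/3 = -(M*O + (M + O))/3 = -(M + O + M*O)/3 = -M/3 - O/3 - M*O/3)
b(U) = 7/4 (b(U) = 7*(U²/(((U + U)*(U + U)))) = 7*(U²/(((2*U)*(2*U)))) = 7*(U²/((4*U²))) = 7*(U²*(1/(4*U²))) = 7*(¼) = 7/4)
76 + Z(-12, o)*b(11) = 76 + (-⅓*3/2 - ⅓*(-12) - ⅓*3/2*(-12))*(7/4) = 76 + (-½ + 4 + 6)*(7/4) = 76 + (19/2)*(7/4) = 76 + 133/8 = 741/8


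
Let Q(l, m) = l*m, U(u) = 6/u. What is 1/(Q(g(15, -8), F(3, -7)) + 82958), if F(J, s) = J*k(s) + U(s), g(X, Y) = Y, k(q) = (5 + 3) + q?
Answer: 7/580586 ≈ 1.2057e-5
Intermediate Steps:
k(q) = 8 + q
F(J, s) = 6/s + J*(8 + s) (F(J, s) = J*(8 + s) + 6/s = 6/s + J*(8 + s))
1/(Q(g(15, -8), F(3, -7)) + 82958) = 1/(-8*(6 + 3*(-7)*(8 - 7))/(-7) + 82958) = 1/(-(-8)*(6 + 3*(-7)*1)/7 + 82958) = 1/(-(-8)*(6 - 21)/7 + 82958) = 1/(-(-8)*(-15)/7 + 82958) = 1/(-8*15/7 + 82958) = 1/(-120/7 + 82958) = 1/(580586/7) = 7/580586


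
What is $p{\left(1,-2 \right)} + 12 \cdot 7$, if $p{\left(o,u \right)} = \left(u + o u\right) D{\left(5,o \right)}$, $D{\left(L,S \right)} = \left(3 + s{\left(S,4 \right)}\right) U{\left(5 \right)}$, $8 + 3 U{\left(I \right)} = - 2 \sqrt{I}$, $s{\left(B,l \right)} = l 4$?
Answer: $\frac{860}{3} + \frac{152 \sqrt{5}}{3} \approx 399.96$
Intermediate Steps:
$s{\left(B,l \right)} = 4 l$
$U{\left(I \right)} = - \frac{8}{3} - \frac{2 \sqrt{I}}{3}$ ($U{\left(I \right)} = - \frac{8}{3} + \frac{\left(-2\right) \sqrt{I}}{3} = - \frac{8}{3} - \frac{2 \sqrt{I}}{3}$)
$D{\left(L,S \right)} = - \frac{152}{3} - \frac{38 \sqrt{5}}{3}$ ($D{\left(L,S \right)} = \left(3 + 4 \cdot 4\right) \left(- \frac{8}{3} - \frac{2 \sqrt{5}}{3}\right) = \left(3 + 16\right) \left(- \frac{8}{3} - \frac{2 \sqrt{5}}{3}\right) = 19 \left(- \frac{8}{3} - \frac{2 \sqrt{5}}{3}\right) = - \frac{152}{3} - \frac{38 \sqrt{5}}{3}$)
$p{\left(o,u \right)} = \left(- \frac{152}{3} - \frac{38 \sqrt{5}}{3}\right) \left(u + o u\right)$ ($p{\left(o,u \right)} = \left(u + o u\right) \left(- \frac{152}{3} - \frac{38 \sqrt{5}}{3}\right) = \left(- \frac{152}{3} - \frac{38 \sqrt{5}}{3}\right) \left(u + o u\right)$)
$p{\left(1,-2 \right)} + 12 \cdot 7 = \left(- \frac{38}{3}\right) \left(-2\right) \left(1 + 1\right) \left(4 + \sqrt{5}\right) + 12 \cdot 7 = \left(- \frac{38}{3}\right) \left(-2\right) 2 \left(4 + \sqrt{5}\right) + 84 = \left(\frac{608}{3} + \frac{152 \sqrt{5}}{3}\right) + 84 = \frac{860}{3} + \frac{152 \sqrt{5}}{3}$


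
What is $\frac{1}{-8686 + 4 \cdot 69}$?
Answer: $- \frac{1}{8410} \approx -0.00011891$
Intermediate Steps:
$\frac{1}{-8686 + 4 \cdot 69} = \frac{1}{-8686 + 276} = \frac{1}{-8410} = - \frac{1}{8410}$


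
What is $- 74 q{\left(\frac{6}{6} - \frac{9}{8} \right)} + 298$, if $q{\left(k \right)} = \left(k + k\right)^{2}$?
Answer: $\frac{2347}{8} \approx 293.38$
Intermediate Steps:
$q{\left(k \right)} = 4 k^{2}$ ($q{\left(k \right)} = \left(2 k\right)^{2} = 4 k^{2}$)
$- 74 q{\left(\frac{6}{6} - \frac{9}{8} \right)} + 298 = - 74 \cdot 4 \left(\frac{6}{6} - \frac{9}{8}\right)^{2} + 298 = - 74 \cdot 4 \left(6 \cdot \frac{1}{6} - \frac{9}{8}\right)^{2} + 298 = - 74 \cdot 4 \left(1 - \frac{9}{8}\right)^{2} + 298 = - 74 \cdot 4 \left(- \frac{1}{8}\right)^{2} + 298 = - 74 \cdot 4 \cdot \frac{1}{64} + 298 = \left(-74\right) \frac{1}{16} + 298 = - \frac{37}{8} + 298 = \frac{2347}{8}$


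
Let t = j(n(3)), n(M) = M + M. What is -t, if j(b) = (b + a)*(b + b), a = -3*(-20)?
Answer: -792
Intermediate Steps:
a = 60
n(M) = 2*M
j(b) = 2*b*(60 + b) (j(b) = (b + 60)*(b + b) = (60 + b)*(2*b) = 2*b*(60 + b))
t = 792 (t = 2*(2*3)*(60 + 2*3) = 2*6*(60 + 6) = 2*6*66 = 792)
-t = -1*792 = -792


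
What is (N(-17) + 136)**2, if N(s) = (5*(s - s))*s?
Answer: 18496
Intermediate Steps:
N(s) = 0 (N(s) = (5*0)*s = 0*s = 0)
(N(-17) + 136)**2 = (0 + 136)**2 = 136**2 = 18496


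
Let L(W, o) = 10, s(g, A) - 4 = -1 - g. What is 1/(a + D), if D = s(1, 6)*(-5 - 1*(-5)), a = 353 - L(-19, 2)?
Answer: 1/343 ≈ 0.0029155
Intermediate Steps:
s(g, A) = 3 - g (s(g, A) = 4 + (-1 - g) = 3 - g)
a = 343 (a = 353 - 1*10 = 353 - 10 = 343)
D = 0 (D = (3 - 1*1)*(-5 - 1*(-5)) = (3 - 1)*(-5 + 5) = 2*0 = 0)
1/(a + D) = 1/(343 + 0) = 1/343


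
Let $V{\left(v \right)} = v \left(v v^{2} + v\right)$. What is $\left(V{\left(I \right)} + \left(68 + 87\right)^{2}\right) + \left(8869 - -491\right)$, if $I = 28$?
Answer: $648825$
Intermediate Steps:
$V{\left(v \right)} = v \left(v + v^{3}\right)$ ($V{\left(v \right)} = v \left(v^{3} + v\right) = v \left(v + v^{3}\right)$)
$\left(V{\left(I \right)} + \left(68 + 87\right)^{2}\right) + \left(8869 - -491\right) = \left(\left(28^{2} + 28^{4}\right) + \left(68 + 87\right)^{2}\right) + \left(8869 - -491\right) = \left(\left(784 + 614656\right) + 155^{2}\right) + \left(8869 + 491\right) = \left(615440 + 24025\right) + 9360 = 639465 + 9360 = 648825$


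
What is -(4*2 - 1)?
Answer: -7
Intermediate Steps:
-(4*2 - 1) = -(8 - 1) = -1*7 = -7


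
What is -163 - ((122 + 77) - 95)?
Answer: -267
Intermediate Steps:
-163 - ((122 + 77) - 95) = -163 - (199 - 95) = -163 - 1*104 = -163 - 104 = -267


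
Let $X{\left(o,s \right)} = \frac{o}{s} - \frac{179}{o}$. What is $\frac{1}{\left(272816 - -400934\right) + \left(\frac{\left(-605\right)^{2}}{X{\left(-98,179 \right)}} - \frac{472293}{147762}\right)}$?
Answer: $\frac{368370666}{353605426400951} \approx 1.0418 \cdot 10^{-6}$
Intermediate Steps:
$X{\left(o,s \right)} = - \frac{179}{o} + \frac{o}{s}$
$\frac{1}{\left(272816 - -400934\right) + \left(\frac{\left(-605\right)^{2}}{X{\left(-98,179 \right)}} - \frac{472293}{147762}\right)} = \frac{1}{\left(272816 - -400934\right) - \left(\frac{52477}{16418} - \frac{\left(-605\right)^{2}}{- \frac{179}{-98} - \frac{98}{179}}\right)} = \frac{1}{\left(272816 + 400934\right) + \left(\frac{366025}{\left(-179\right) \left(- \frac{1}{98}\right) - \frac{98}{179}} - \frac{52477}{16418}\right)} = \frac{1}{673750 - \left(\frac{52477}{16418} - \frac{366025}{\frac{179}{98} - \frac{98}{179}}\right)} = \frac{1}{673750 - \left(\frac{52477}{16418} - \frac{366025}{\frac{22437}{17542}}\right)} = \frac{1}{673750 + \left(366025 \cdot \frac{17542}{22437} - \frac{52477}{16418}\right)} = \frac{1}{673750 + \left(\frac{6420810550}{22437} - \frac{52477}{16418}\right)} = \frac{1}{673750 + \frac{105415690183451}{368370666}} = \frac{1}{\frac{353605426400951}{368370666}} = \frac{368370666}{353605426400951}$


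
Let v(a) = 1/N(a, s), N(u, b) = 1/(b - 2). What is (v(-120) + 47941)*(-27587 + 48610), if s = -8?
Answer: 1007653413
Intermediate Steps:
N(u, b) = 1/(-2 + b)
v(a) = -10 (v(a) = 1/(1/(-2 - 8)) = 1/(1/(-10)) = 1/(-⅒) = -10)
(v(-120) + 47941)*(-27587 + 48610) = (-10 + 47941)*(-27587 + 48610) = 47931*21023 = 1007653413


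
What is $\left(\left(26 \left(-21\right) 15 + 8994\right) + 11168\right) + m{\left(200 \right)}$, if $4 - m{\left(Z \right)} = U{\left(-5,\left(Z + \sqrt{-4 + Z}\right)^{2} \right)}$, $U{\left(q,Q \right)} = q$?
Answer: $11981$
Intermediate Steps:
$m{\left(Z \right)} = 9$ ($m{\left(Z \right)} = 4 - -5 = 4 + 5 = 9$)
$\left(\left(26 \left(-21\right) 15 + 8994\right) + 11168\right) + m{\left(200 \right)} = \left(\left(26 \left(-21\right) 15 + 8994\right) + 11168\right) + 9 = \left(\left(\left(-546\right) 15 + 8994\right) + 11168\right) + 9 = \left(\left(-8190 + 8994\right) + 11168\right) + 9 = \left(804 + 11168\right) + 9 = 11972 + 9 = 11981$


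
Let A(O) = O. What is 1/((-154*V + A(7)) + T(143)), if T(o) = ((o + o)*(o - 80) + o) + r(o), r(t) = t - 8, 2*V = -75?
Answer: 1/24078 ≈ 4.1532e-5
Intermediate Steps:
V = -75/2 (V = (½)*(-75) = -75/2 ≈ -37.500)
r(t) = -8 + t
T(o) = -8 + 2*o + 2*o*(-80 + o) (T(o) = ((o + o)*(o - 80) + o) + (-8 + o) = ((2*o)*(-80 + o) + o) + (-8 + o) = (2*o*(-80 + o) + o) + (-8 + o) = (o + 2*o*(-80 + o)) + (-8 + o) = -8 + 2*o + 2*o*(-80 + o))
1/((-154*V + A(7)) + T(143)) = 1/((-154*(-75/2) + 7) + (-8 - 158*143 + 2*143²)) = 1/((5775 + 7) + (-8 - 22594 + 2*20449)) = 1/(5782 + (-8 - 22594 + 40898)) = 1/(5782 + 18296) = 1/24078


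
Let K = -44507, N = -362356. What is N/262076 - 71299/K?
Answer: 639594558/2916054133 ≈ 0.21934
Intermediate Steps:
N/262076 - 71299/K = -362356/262076 - 71299/(-44507) = -362356*1/262076 - 71299*(-1/44507) = -90589/65519 + 71299/44507 = 639594558/2916054133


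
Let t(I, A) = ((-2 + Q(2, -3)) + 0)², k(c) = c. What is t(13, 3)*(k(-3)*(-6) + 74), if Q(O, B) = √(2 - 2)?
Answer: 368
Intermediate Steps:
Q(O, B) = 0 (Q(O, B) = √0 = 0)
t(I, A) = 4 (t(I, A) = ((-2 + 0) + 0)² = (-2 + 0)² = (-2)² = 4)
t(13, 3)*(k(-3)*(-6) + 74) = 4*(-3*(-6) + 74) = 4*(18 + 74) = 4*92 = 368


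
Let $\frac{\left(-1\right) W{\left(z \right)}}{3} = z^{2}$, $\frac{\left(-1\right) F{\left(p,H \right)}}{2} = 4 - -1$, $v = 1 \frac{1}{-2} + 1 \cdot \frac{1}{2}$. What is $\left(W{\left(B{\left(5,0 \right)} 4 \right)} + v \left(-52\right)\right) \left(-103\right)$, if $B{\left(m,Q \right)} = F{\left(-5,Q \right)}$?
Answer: $494400$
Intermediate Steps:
$v = 0$ ($v = 1 \left(- \frac{1}{2}\right) + 1 \cdot \frac{1}{2} = - \frac{1}{2} + \frac{1}{2} = 0$)
$F{\left(p,H \right)} = -10$ ($F{\left(p,H \right)} = - 2 \left(4 - -1\right) = - 2 \left(4 + 1\right) = \left(-2\right) 5 = -10$)
$B{\left(m,Q \right)} = -10$
$W{\left(z \right)} = - 3 z^{2}$
$\left(W{\left(B{\left(5,0 \right)} 4 \right)} + v \left(-52\right)\right) \left(-103\right) = \left(- 3 \left(\left(-10\right) 4\right)^{2} + 0 \left(-52\right)\right) \left(-103\right) = \left(- 3 \left(-40\right)^{2} + 0\right) \left(-103\right) = \left(\left(-3\right) 1600 + 0\right) \left(-103\right) = \left(-4800 + 0\right) \left(-103\right) = \left(-4800\right) \left(-103\right) = 494400$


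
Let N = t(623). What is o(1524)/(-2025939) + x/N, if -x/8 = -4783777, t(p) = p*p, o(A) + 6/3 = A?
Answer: 77532532400486/786325678131 ≈ 98.601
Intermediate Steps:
o(A) = -2 + A
t(p) = p**2
N = 388129 (N = 623**2 = 388129)
x = 38270216 (x = -8*(-4783777) = 38270216)
o(1524)/(-2025939) + x/N = (-2 + 1524)/(-2025939) + 38270216/388129 = 1522*(-1/2025939) + 38270216*(1/388129) = -1522/2025939 + 38270216/388129 = 77532532400486/786325678131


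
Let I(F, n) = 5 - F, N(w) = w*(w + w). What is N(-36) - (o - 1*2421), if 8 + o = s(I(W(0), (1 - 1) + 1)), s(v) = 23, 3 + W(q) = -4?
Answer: 4998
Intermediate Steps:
N(w) = 2*w² (N(w) = w*(2*w) = 2*w²)
W(q) = -7 (W(q) = -3 - 4 = -7)
o = 15 (o = -8 + 23 = 15)
N(-36) - (o - 1*2421) = 2*(-36)² - (15 - 1*2421) = 2*1296 - (15 - 2421) = 2592 - 1*(-2406) = 2592 + 2406 = 4998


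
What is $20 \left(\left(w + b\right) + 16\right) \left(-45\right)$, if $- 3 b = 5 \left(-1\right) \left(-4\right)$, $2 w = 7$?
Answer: $-11550$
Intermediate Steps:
$w = \frac{7}{2}$ ($w = \frac{1}{2} \cdot 7 = \frac{7}{2} \approx 3.5$)
$b = - \frac{20}{3}$ ($b = - \frac{5 \left(-1\right) \left(-4\right)}{3} = - \frac{\left(-5\right) \left(-4\right)}{3} = \left(- \frac{1}{3}\right) 20 = - \frac{20}{3} \approx -6.6667$)
$20 \left(\left(w + b\right) + 16\right) \left(-45\right) = 20 \left(\left(\frac{7}{2} - \frac{20}{3}\right) + 16\right) \left(-45\right) = 20 \left(- \frac{19}{6} + 16\right) \left(-45\right) = 20 \cdot \frac{77}{6} \left(-45\right) = \frac{770}{3} \left(-45\right) = -11550$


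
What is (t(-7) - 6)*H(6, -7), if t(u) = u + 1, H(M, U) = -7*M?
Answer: 504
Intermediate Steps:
t(u) = 1 + u
(t(-7) - 6)*H(6, -7) = ((1 - 7) - 6)*(-7*6) = (-6 - 6)*(-42) = -12*(-42) = 504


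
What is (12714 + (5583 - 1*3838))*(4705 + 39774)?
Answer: 643121861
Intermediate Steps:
(12714 + (5583 - 1*3838))*(4705 + 39774) = (12714 + (5583 - 3838))*44479 = (12714 + 1745)*44479 = 14459*44479 = 643121861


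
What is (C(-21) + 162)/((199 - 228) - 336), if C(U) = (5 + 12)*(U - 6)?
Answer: 297/365 ≈ 0.81370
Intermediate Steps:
C(U) = -102 + 17*U (C(U) = 17*(-6 + U) = -102 + 17*U)
(C(-21) + 162)/((199 - 228) - 336) = ((-102 + 17*(-21)) + 162)/((199 - 228) - 336) = ((-102 - 357) + 162)/(-29 - 336) = (-459 + 162)/(-365) = -297*(-1/365) = 297/365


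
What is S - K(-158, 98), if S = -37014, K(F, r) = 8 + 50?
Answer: -37072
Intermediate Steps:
K(F, r) = 58
S - K(-158, 98) = -37014 - 1*58 = -37014 - 58 = -37072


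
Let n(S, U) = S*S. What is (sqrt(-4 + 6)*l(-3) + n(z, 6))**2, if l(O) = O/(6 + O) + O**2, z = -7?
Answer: 2529 + 784*sqrt(2) ≈ 3637.7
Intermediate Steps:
l(O) = O**2 + O/(6 + O) (l(O) = O/(6 + O) + O**2 = O**2 + O/(6 + O))
n(S, U) = S**2
(sqrt(-4 + 6)*l(-3) + n(z, 6))**2 = (sqrt(-4 + 6)*(-3*(1 + (-3)**2 + 6*(-3))/(6 - 3)) + (-7)**2)**2 = (sqrt(2)*(-3*(1 + 9 - 18)/3) + 49)**2 = (sqrt(2)*(-3*1/3*(-8)) + 49)**2 = (sqrt(2)*8 + 49)**2 = (8*sqrt(2) + 49)**2 = (49 + 8*sqrt(2))**2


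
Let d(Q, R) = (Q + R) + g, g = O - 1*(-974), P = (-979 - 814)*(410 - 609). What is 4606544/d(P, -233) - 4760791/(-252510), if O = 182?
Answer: 286627618987/9033040230 ≈ 31.731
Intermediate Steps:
P = 356807 (P = -1793*(-199) = 356807)
g = 1156 (g = 182 - 1*(-974) = 182 + 974 = 1156)
d(Q, R) = 1156 + Q + R (d(Q, R) = (Q + R) + 1156 = 1156 + Q + R)
4606544/d(P, -233) - 4760791/(-252510) = 4606544/(1156 + 356807 - 233) - 4760791/(-252510) = 4606544/357730 - 4760791*(-1/252510) = 4606544*(1/357730) + 4760791/252510 = 2303272/178865 + 4760791/252510 = 286627618987/9033040230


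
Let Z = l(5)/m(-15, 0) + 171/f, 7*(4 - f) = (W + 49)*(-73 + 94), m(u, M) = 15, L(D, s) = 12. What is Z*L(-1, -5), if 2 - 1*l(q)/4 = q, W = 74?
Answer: -5556/365 ≈ -15.222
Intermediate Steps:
l(q) = 8 - 4*q
f = -365 (f = 4 - (74 + 49)*(-73 + 94)/7 = 4 - 123*21/7 = 4 - 1/7*2583 = 4 - 369 = -365)
Z = -463/365 (Z = (8 - 4*5)/15 + 171/(-365) = (8 - 20)*(1/15) + 171*(-1/365) = -12*1/15 - 171/365 = -4/5 - 171/365 = -463/365 ≈ -1.2685)
Z*L(-1, -5) = -463/365*12 = -5556/365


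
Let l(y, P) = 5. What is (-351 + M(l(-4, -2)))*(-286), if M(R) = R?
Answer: 98956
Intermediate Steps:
(-351 + M(l(-4, -2)))*(-286) = (-351 + 5)*(-286) = -346*(-286) = 98956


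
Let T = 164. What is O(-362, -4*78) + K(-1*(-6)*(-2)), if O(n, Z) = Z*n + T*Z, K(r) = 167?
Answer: 61943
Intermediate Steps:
O(n, Z) = 164*Z + Z*n (O(n, Z) = Z*n + 164*Z = 164*Z + Z*n)
O(-362, -4*78) + K(-1*(-6)*(-2)) = (-4*78)*(164 - 362) + 167 = -312*(-198) + 167 = 61776 + 167 = 61943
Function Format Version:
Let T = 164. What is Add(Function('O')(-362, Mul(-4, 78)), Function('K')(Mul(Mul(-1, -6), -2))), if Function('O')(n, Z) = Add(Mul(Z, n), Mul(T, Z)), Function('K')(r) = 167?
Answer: 61943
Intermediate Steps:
Function('O')(n, Z) = Add(Mul(164, Z), Mul(Z, n)) (Function('O')(n, Z) = Add(Mul(Z, n), Mul(164, Z)) = Add(Mul(164, Z), Mul(Z, n)))
Add(Function('O')(-362, Mul(-4, 78)), Function('K')(Mul(Mul(-1, -6), -2))) = Add(Mul(Mul(-4, 78), Add(164, -362)), 167) = Add(Mul(-312, -198), 167) = Add(61776, 167) = 61943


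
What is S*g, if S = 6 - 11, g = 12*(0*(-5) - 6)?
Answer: 360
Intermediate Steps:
g = -72 (g = 12*(0 - 6) = 12*(-6) = -72)
S = -5
S*g = -5*(-72) = 360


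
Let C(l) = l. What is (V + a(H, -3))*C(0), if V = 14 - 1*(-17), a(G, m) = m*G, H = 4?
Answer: 0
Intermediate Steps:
a(G, m) = G*m
V = 31 (V = 14 + 17 = 31)
(V + a(H, -3))*C(0) = (31 + 4*(-3))*0 = (31 - 12)*0 = 19*0 = 0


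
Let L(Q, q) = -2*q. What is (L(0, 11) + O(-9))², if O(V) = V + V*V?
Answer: 2500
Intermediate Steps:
O(V) = V + V²
(L(0, 11) + O(-9))² = (-2*11 - 9*(1 - 9))² = (-22 - 9*(-8))² = (-22 + 72)² = 50² = 2500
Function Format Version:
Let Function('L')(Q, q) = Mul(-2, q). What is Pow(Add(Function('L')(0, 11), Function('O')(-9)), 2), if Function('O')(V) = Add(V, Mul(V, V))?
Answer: 2500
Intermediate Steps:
Function('O')(V) = Add(V, Pow(V, 2))
Pow(Add(Function('L')(0, 11), Function('O')(-9)), 2) = Pow(Add(Mul(-2, 11), Mul(-9, Add(1, -9))), 2) = Pow(Add(-22, Mul(-9, -8)), 2) = Pow(Add(-22, 72), 2) = Pow(50, 2) = 2500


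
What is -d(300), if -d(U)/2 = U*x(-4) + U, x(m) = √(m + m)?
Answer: 600 + 1200*I*√2 ≈ 600.0 + 1697.1*I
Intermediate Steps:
x(m) = √2*√m (x(m) = √(2*m) = √2*√m)
d(U) = -2*U - 4*I*U*√2 (d(U) = -2*(U*(√2*√(-4)) + U) = -2*(U*(√2*(2*I)) + U) = -2*(U*(2*I*√2) + U) = -2*(2*I*U*√2 + U) = -2*(U + 2*I*U*√2) = -2*U - 4*I*U*√2)
-d(300) = -(-2)*300*(1 + 2*I*√2) = -(-600 - 1200*I*√2) = 600 + 1200*I*√2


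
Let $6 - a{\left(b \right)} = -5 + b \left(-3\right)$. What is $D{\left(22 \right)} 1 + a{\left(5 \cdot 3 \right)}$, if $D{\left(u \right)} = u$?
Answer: $78$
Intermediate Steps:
$a{\left(b \right)} = 11 + 3 b$ ($a{\left(b \right)} = 6 - \left(-5 + b \left(-3\right)\right) = 6 - \left(-5 - 3 b\right) = 6 + \left(5 + 3 b\right) = 11 + 3 b$)
$D{\left(22 \right)} 1 + a{\left(5 \cdot 3 \right)} = 22 \cdot 1 + \left(11 + 3 \cdot 5 \cdot 3\right) = 22 + \left(11 + 3 \cdot 15\right) = 22 + \left(11 + 45\right) = 22 + 56 = 78$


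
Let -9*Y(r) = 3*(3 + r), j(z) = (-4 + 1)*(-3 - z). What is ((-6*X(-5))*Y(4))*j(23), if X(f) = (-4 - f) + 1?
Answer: 2184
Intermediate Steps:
j(z) = 9 + 3*z (j(z) = -3*(-3 - z) = 9 + 3*z)
X(f) = -3 - f
Y(r) = -1 - r/3 (Y(r) = -(3 + r)/3 = -(9 + 3*r)/9 = -1 - r/3)
((-6*X(-5))*Y(4))*j(23) = ((-6*(-3 - 1*(-5)))*(-1 - ⅓*4))*(9 + 3*23) = ((-6*(-3 + 5))*(-1 - 4/3))*(9 + 69) = (-6*2*(-7/3))*78 = -12*(-7/3)*78 = 28*78 = 2184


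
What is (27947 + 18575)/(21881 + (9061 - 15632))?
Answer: 23261/7655 ≈ 3.0387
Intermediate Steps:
(27947 + 18575)/(21881 + (9061 - 15632)) = 46522/(21881 - 6571) = 46522/15310 = 46522*(1/15310) = 23261/7655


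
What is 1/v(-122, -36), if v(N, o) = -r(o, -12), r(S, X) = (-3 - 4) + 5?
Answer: ½ ≈ 0.50000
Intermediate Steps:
r(S, X) = -2 (r(S, X) = -7 + 5 = -2)
v(N, o) = 2 (v(N, o) = -1*(-2) = 2)
1/v(-122, -36) = 1/2 = ½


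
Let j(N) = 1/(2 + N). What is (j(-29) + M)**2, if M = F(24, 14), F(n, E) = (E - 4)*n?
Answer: 41977441/729 ≈ 57582.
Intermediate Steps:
F(n, E) = n*(-4 + E) (F(n, E) = (-4 + E)*n = n*(-4 + E))
M = 240 (M = 24*(-4 + 14) = 24*10 = 240)
(j(-29) + M)**2 = (1/(2 - 29) + 240)**2 = (1/(-27) + 240)**2 = (-1/27 + 240)**2 = (6479/27)**2 = 41977441/729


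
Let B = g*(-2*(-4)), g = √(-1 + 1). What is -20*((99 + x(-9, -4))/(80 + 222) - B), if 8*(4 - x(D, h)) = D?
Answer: -4165/604 ≈ -6.8957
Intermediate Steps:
x(D, h) = 4 - D/8
g = 0 (g = √0 = 0)
B = 0 (B = 0*(-2*(-4)) = 0*(-1*(-8)) = 0*8 = 0)
-20*((99 + x(-9, -4))/(80 + 222) - B) = -20*((99 + (4 - ⅛*(-9)))/(80 + 222) - 1*0) = -20*((99 + (4 + 9/8))/302 + 0) = -20*((99 + 41/8)*(1/302) + 0) = -20*((833/8)*(1/302) + 0) = -20*(833/2416 + 0) = -20*833/2416 = -4165/604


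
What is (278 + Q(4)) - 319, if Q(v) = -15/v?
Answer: -179/4 ≈ -44.750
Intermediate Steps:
(278 + Q(4)) - 319 = (278 - 15/4) - 319 = 1097/4 - 319 = -179/4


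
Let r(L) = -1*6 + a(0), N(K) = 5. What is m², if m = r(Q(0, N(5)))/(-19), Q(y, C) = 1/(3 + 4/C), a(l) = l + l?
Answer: 36/361 ≈ 0.099723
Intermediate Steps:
a(l) = 2*l
r(L) = -6 (r(L) = -1*6 + 2*0 = -6 + 0 = -6)
m = 6/19 (m = -6/(-19) = -6*(-1/19) = 6/19 ≈ 0.31579)
m² = (6/19)² = 36/361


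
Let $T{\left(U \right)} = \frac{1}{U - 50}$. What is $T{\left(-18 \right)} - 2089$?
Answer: $- \frac{142053}{68} \approx -2089.0$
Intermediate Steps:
$T{\left(U \right)} = \frac{1}{-50 + U}$
$T{\left(-18 \right)} - 2089 = \frac{1}{-50 - 18} - 2089 = \frac{1}{-68} - 2089 = - \frac{1}{68} - 2089 = - \frac{142053}{68}$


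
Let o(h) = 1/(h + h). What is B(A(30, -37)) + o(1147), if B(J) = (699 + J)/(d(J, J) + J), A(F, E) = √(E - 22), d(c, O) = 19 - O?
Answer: 1603525/43586 + I*√59/19 ≈ 36.79 + 0.40427*I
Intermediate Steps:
o(h) = 1/(2*h)
A(F, E) = √(-22 + E)
B(J) = 699/19 + J/19 (B(J) = (699 + J)/((19 - J) + J) = (699 + J)/19 = (699 + J)*(1/19) = 699/19 + J/19)
B(A(30, -37)) + o(1147) = (699/19 + √(-22 - 37)/19) + (½)/1147 = (699/19 + √(-59)/19) + (½)*(1/1147) = (699/19 + (I*√59)/19) + 1/2294 = (699/19 + I*√59/19) + 1/2294 = 1603525/43586 + I*√59/19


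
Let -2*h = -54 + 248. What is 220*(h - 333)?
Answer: -94600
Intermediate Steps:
h = -97 (h = -(-54 + 248)/2 = -½*194 = -97)
220*(h - 333) = 220*(-97 - 333) = 220*(-430) = -94600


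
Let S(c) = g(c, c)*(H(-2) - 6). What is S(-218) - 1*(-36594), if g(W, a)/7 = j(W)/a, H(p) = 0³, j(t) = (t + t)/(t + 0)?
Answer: 3988788/109 ≈ 36594.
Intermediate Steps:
j(t) = 2 (j(t) = (2*t)/t = 2)
H(p) = 0
g(W, a) = 14/a (g(W, a) = 7*(2/a) = 14/a)
S(c) = -84/c (S(c) = (14/c)*(0 - 6) = (14/c)*(-6) = -84/c)
S(-218) - 1*(-36594) = -84/(-218) - 1*(-36594) = -84*(-1/218) + 36594 = 42/109 + 36594 = 3988788/109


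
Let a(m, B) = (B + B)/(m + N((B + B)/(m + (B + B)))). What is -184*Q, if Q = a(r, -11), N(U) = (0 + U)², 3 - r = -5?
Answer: 198352/513 ≈ 386.65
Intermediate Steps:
r = 8 (r = 3 - 1*(-5) = 3 + 5 = 8)
N(U) = U²
a(m, B) = 2*B/(m + 4*B²/(m + 2*B)²) (a(m, B) = (B + B)/(m + ((B + B)/(m + (B + B)))²) = (2*B)/(m + ((2*B)/(m + 2*B))²) = (2*B)/(m + (2*B/(m + 2*B))²) = (2*B)/(m + 4*B²/(m + 2*B)²) = 2*B/(m + 4*B²/(m + 2*B)²))
Q = -1078/513 (Q = 2*(-11)*(8 + 2*(-11))²/(4*(-11)² + 8*(8 + 2*(-11))²) = 2*(-11)*(8 - 22)²/(4*121 + 8*(8 - 22)²) = 2*(-11)*(-14)²/(484 + 8*(-14)²) = 2*(-11)*196/(484 + 8*196) = 2*(-11)*196/(484 + 1568) = 2*(-11)*196/2052 = 2*(-11)*196*(1/2052) = -1078/513 ≈ -2.1014)
-184*Q = -184*(-1078/513) = 198352/513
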